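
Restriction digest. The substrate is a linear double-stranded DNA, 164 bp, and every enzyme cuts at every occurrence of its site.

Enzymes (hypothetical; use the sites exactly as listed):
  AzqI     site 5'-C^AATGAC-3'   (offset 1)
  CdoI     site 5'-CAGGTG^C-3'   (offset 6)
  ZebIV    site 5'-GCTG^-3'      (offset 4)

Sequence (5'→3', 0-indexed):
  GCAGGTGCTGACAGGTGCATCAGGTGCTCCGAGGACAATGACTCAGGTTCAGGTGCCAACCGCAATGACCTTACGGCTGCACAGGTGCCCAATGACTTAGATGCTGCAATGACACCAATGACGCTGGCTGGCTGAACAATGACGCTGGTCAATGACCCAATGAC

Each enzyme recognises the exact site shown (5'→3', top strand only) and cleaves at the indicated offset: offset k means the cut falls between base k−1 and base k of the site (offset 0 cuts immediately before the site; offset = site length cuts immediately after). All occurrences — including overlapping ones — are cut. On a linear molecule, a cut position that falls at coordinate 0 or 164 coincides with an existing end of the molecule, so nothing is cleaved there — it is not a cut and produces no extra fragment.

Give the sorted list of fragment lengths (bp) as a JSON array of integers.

[1,3,3,3,3,4,4,6,7,7,8,8,8,9,9,10,10,10,16,16,19]

Site scan:
  AzqI (CAATGAC, off=1): starts [35, 62, 89, 106, 115, 136, 149, 157] → cuts [36, 63, 90, 107, 116, 137, 150, 158]
  CdoI (CAGGTGC, off=6): starts [1, 11, 20, 49, 81] → cuts [7, 17, 26, 55, 87]
  ZebIV (GCTG, off=4): starts [6, 75, 102, 122, 126, 130, 143] → cuts [10, 79, 106, 126, 130, 134, 147]

All cut coordinates (distinct, sorted): [7, 10, 17, 26, 36, 55, 63, 79, 87, 90, 106, 107, 116, 126, 130, 134, 137, 147, 150, 158]

Fragment lengths:
  [0,7): 7 bp
  [7,10): 3 bp
  [10,17): 7 bp
  [17,26): 9 bp
  [26,36): 10 bp
  [36,55): 19 bp
  [55,63): 8 bp
  [63,79): 16 bp
  [79,87): 8 bp
  [87,90): 3 bp
  [90,106): 16 bp
  [106,107): 1 bp
  [107,116): 9 bp
  [116,126): 10 bp
  [126,130): 4 bp
  [130,134): 4 bp
  [134,137): 3 bp
  [137,147): 10 bp
  [147,150): 3 bp
  [150,158): 8 bp
  [158,164): 6 bp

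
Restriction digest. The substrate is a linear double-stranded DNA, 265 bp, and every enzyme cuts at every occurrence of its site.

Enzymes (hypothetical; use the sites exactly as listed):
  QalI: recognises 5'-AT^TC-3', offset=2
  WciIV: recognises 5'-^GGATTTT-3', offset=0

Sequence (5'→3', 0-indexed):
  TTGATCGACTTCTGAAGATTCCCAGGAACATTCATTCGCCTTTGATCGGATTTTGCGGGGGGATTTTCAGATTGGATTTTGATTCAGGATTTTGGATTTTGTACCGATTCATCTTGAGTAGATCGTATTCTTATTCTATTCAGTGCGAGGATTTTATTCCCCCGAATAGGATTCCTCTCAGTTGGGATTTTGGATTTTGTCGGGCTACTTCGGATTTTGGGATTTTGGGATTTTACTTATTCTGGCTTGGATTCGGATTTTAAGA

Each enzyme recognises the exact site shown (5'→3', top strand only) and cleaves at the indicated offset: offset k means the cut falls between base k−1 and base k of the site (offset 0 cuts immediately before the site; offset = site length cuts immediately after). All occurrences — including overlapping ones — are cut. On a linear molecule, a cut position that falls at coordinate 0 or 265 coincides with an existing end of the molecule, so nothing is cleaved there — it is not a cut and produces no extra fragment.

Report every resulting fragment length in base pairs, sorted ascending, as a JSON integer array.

Per-enzyme occurrences:
  QalI (ATTC, off=2): starts [17, 29, 33, 81, 106, 126, 132, 137, 155, 170, 238, 250] → cuts [19, 31, 35, 83, 108, 128, 134, 139, 157, 172, 240, 252]
  WciIV (GGATTTT, off=0): starts [47, 60, 73, 86, 93, 148, 184, 191, 211, 219, 227, 254] → cuts [47, 60, 73, 86, 93, 148, 184, 191, 211, 219, 227, 254]

All cut coordinates (distinct, sorted): [19, 31, 35, 47, 60, 73, 83, 86, 93, 108, 128, 134, 139, 148, 157, 172, 184, 191, 211, 219, 227, 240, 252, 254]

Fragments:
  [0,19): 19 bp
  [19,31): 12 bp
  [31,35): 4 bp
  [35,47): 12 bp
  [47,60): 13 bp
  [60,73): 13 bp
  [73,83): 10 bp
  [83,86): 3 bp
  [86,93): 7 bp
  [93,108): 15 bp
  [108,128): 20 bp
  [128,134): 6 bp
  [134,139): 5 bp
  [139,148): 9 bp
  [148,157): 9 bp
  [157,172): 15 bp
  [172,184): 12 bp
  [184,191): 7 bp
  [191,211): 20 bp
  [211,219): 8 bp
  [219,227): 8 bp
  [227,240): 13 bp
  [240,252): 12 bp
  [252,254): 2 bp
  [254,265): 11 bp

[2,3,4,5,6,7,7,8,8,9,9,10,11,12,12,12,12,13,13,13,15,15,19,20,20]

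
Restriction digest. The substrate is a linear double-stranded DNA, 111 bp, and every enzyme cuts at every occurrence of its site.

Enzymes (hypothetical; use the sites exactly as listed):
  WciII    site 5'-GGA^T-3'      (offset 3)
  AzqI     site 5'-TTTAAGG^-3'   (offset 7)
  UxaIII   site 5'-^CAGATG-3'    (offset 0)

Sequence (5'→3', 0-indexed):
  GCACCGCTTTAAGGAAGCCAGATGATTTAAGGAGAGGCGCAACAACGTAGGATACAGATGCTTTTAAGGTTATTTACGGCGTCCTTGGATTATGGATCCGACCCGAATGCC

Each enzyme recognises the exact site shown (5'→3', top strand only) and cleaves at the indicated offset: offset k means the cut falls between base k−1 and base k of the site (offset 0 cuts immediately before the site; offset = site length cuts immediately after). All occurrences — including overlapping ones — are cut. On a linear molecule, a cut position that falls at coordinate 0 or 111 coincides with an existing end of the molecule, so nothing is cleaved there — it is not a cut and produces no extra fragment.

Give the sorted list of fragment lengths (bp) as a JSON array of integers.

[2,4,7,14,14,15,15,20,20]

Scan for sites:
  WciII GGAT/3: at [49, 86, 93] ⇒ [52, 89, 96]
  AzqI TTTAAGG/7: at [7, 25, 62] ⇒ [14, 32, 69]
  UxaIII CAGATG/0: at [18, 54] ⇒ [18, 54]

All cut coordinates (distinct, sorted): [14, 18, 32, 52, 54, 69, 89, 96]

Fragments:
  [0,14): 14 bp
  [14,18): 4 bp
  [18,32): 14 bp
  [32,52): 20 bp
  [52,54): 2 bp
  [54,69): 15 bp
  [69,89): 20 bp
  [89,96): 7 bp
  [96,111): 15 bp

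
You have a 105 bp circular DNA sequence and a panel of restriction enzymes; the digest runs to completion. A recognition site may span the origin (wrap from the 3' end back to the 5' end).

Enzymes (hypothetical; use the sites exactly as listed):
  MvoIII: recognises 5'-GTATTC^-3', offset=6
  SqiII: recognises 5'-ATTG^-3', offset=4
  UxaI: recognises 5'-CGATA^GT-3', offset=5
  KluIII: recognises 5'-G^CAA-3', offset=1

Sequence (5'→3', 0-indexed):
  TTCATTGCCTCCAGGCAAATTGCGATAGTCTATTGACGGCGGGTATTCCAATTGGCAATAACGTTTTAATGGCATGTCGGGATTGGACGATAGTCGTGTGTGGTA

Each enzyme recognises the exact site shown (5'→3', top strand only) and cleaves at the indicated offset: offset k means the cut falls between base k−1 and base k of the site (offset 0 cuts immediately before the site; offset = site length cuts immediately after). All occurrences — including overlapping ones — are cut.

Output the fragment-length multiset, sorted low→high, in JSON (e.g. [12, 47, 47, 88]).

[1,4,5,6,7,7,8,8,13,16,30]

Site scan:
  MvoIII (GTATTC, off=6): starts [42, 102] → cuts [3, 48]
  SqiII (ATTG, off=4): starts [3, 18, 31, 50, 81] → cuts [7, 22, 35, 54, 85]
  UxaI (CGATAGT, off=5): starts [22, 87] → cuts [27, 92]
  KluIII (GCAA, off=1): starts [14, 54] → cuts [15, 55]

All cut coordinates (distinct, sorted): [3, 7, 15, 22, 27, 35, 48, 54, 55, 85, 92]

Fragment lengths:
  3→7: 4 bp
  7→15: 8 bp
  15→22: 7 bp
  22→27: 5 bp
  27→35: 8 bp
  35→48: 13 bp
  48→54: 6 bp
  54→55: 1 bp
  55→85: 30 bp
  85→92: 7 bp
  92→3 (wrap): 105-92+3 = 16 bp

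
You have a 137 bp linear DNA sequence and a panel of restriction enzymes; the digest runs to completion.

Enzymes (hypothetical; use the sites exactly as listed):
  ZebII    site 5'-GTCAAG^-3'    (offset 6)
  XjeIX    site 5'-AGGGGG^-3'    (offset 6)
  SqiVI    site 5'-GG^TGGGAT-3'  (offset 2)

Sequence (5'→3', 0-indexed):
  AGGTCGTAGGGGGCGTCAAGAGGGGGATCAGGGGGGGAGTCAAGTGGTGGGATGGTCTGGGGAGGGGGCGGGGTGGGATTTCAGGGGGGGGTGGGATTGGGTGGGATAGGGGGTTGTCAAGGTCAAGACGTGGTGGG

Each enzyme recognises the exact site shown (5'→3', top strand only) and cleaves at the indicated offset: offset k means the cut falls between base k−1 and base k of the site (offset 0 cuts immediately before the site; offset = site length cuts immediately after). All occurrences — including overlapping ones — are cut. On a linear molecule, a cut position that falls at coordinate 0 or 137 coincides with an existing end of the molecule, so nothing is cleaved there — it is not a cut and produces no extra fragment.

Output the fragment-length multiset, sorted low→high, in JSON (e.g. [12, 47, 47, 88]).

Site scan:
  ZebII (GTCAAG, off=6): starts [14, 38, 115, 121] → cuts [20, 44, 121, 127]
  XjeIX (AGGGGG, off=6): starts [7, 20, 29, 62, 82, 107] → cuts [13, 26, 35, 68, 88, 113]
  SqiVI (GGTGGGAT, off=2): starts [45, 71, 89, 99] → cuts [47, 73, 91, 101]

All cut coordinates (distinct, sorted): [13, 20, 26, 35, 44, 47, 68, 73, 88, 91, 101, 113, 121, 127]

Fragments:
  [0,13): 13 bp
  [13,20): 7 bp
  [20,26): 6 bp
  [26,35): 9 bp
  [35,44): 9 bp
  [44,47): 3 bp
  [47,68): 21 bp
  [68,73): 5 bp
  [73,88): 15 bp
  [88,91): 3 bp
  [91,101): 10 bp
  [101,113): 12 bp
  [113,121): 8 bp
  [121,127): 6 bp
  [127,137): 10 bp

[3,3,5,6,6,7,8,9,9,10,10,12,13,15,21]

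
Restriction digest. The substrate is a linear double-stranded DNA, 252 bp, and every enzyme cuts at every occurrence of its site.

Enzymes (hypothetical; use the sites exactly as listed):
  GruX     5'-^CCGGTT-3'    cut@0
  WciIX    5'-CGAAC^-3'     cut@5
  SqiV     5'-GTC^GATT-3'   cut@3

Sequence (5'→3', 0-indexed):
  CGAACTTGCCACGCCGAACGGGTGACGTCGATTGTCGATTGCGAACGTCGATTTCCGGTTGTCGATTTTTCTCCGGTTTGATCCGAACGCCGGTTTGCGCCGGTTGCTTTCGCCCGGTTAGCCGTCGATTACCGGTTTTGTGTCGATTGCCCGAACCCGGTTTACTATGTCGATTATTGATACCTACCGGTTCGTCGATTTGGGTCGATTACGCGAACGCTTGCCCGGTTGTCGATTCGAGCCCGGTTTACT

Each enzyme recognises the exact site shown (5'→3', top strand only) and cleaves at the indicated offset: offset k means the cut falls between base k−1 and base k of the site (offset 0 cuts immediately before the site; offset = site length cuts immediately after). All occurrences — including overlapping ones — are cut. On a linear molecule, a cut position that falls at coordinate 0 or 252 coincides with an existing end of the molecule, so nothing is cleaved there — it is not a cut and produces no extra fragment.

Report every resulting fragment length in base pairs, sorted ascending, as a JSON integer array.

Site scan:
  GruX (CCGGTT, off=0): starts [54, 72, 89, 99, 113, 131, 156, 186, 224, 242] → cuts [54, 72, 89, 99, 113, 131, 156, 186, 224, 242]
  WciIX (CGAAC, off=5): starts [0, 14, 41, 83, 151, 213] → cuts [5, 19, 46, 88, 156, 218]
  SqiV (GTCGATT, off=3): starts [26, 33, 46, 60, 123, 141, 168, 193, 203, 230] → cuts [29, 36, 49, 63, 126, 144, 171, 196, 206, 233]

All cut coordinates (distinct, sorted): [5, 19, 29, 36, 46, 49, 54, 63, 72, 88, 89, 99, 113, 126, 131, 144, 156, 171, 186, 196, 206, 218, 224, 233, 242]

Fragments:
  [0,5): 5 bp
  [5,19): 14 bp
  [19,29): 10 bp
  [29,36): 7 bp
  [36,46): 10 bp
  [46,49): 3 bp
  [49,54): 5 bp
  [54,63): 9 bp
  [63,72): 9 bp
  [72,88): 16 bp
  [88,89): 1 bp
  [89,99): 10 bp
  [99,113): 14 bp
  [113,126): 13 bp
  [126,131): 5 bp
  [131,144): 13 bp
  [144,156): 12 bp
  [156,171): 15 bp
  [171,186): 15 bp
  [186,196): 10 bp
  [196,206): 10 bp
  [206,218): 12 bp
  [218,224): 6 bp
  [224,233): 9 bp
  [233,242): 9 bp
  [242,252): 10 bp

[1,3,5,5,5,6,7,9,9,9,9,10,10,10,10,10,10,12,12,13,13,14,14,15,15,16]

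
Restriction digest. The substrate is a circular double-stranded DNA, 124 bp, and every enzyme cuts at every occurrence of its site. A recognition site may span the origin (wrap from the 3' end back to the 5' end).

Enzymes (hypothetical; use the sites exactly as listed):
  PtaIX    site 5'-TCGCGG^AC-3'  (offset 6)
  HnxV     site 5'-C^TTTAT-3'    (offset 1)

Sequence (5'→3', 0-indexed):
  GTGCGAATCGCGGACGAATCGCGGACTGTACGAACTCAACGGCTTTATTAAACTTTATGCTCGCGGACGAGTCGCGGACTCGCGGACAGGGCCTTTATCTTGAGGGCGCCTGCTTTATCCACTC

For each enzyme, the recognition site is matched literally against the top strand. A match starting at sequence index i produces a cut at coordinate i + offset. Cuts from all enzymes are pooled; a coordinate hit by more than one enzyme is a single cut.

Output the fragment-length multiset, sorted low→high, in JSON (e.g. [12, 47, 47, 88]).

Per-enzyme occurrences:
  PtaIX TCGCGGAC/6: at [7, 18, 60, 71, 79] ⇒ [13, 24, 66, 77, 85]
  HnxV CTTTAT/1: at [42, 52, 92, 112] ⇒ [43, 53, 93, 113]

All cut coordinates (distinct, sorted): [13, 24, 43, 53, 66, 77, 85, 93, 113]

Fragment lengths:
  13→24: 11 bp
  24→43: 19 bp
  43→53: 10 bp
  53→66: 13 bp
  66→77: 11 bp
  77→85: 8 bp
  85→93: 8 bp
  93→113: 20 bp
  113→13 (wrap): 124-113+13 = 24 bp

[8,8,10,11,11,13,19,20,24]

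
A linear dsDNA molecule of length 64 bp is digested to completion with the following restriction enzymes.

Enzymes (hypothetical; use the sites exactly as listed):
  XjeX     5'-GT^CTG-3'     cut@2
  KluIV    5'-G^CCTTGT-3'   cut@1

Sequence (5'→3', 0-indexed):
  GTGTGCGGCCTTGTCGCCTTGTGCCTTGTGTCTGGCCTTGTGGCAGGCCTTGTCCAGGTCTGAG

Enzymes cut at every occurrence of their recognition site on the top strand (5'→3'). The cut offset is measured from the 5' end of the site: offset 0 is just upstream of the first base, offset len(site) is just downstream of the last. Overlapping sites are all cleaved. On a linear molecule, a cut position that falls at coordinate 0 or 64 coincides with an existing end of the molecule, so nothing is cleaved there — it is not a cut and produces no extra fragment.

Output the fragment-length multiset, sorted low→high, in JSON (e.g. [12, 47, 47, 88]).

Site scan:
  XjeX (GTCTG, off=2): starts [29, 57] → cuts [31, 59]
  KluIV (GCCTTGT, off=1): starts [7, 15, 22, 34, 46] → cuts [8, 16, 23, 35, 47]

All cut coordinates (distinct, sorted): [8, 16, 23, 31, 35, 47, 59]

Fragment lengths:
  [0,8): 8 bp
  [8,16): 8 bp
  [16,23): 7 bp
  [23,31): 8 bp
  [31,35): 4 bp
  [35,47): 12 bp
  [47,59): 12 bp
  [59,64): 5 bp

[4,5,7,8,8,8,12,12]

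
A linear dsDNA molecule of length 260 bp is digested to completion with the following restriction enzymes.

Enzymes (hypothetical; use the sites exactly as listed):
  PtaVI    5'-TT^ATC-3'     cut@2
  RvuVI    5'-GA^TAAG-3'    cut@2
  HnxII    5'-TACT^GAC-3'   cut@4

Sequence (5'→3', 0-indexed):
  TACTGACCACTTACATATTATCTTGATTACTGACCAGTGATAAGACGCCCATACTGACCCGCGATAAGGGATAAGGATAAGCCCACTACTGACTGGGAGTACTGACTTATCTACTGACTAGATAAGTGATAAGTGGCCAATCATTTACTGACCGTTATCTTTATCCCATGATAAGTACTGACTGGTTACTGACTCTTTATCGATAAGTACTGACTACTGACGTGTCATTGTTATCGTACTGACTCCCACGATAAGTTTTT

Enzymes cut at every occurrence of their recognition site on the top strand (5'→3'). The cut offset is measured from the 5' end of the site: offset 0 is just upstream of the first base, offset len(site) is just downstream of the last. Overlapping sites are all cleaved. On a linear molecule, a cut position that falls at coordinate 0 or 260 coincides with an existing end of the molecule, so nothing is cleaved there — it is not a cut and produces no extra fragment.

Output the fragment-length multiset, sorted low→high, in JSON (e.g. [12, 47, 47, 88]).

[4,5,5,6,6,7,7,7,7,7,7,8,8,8,8,9,9,9,9,11,11,12,13,13,14,15,15,20]

Scan for sites:
  PtaVI (TTATC, off=2): starts [17, 106, 154, 160, 196, 230] → cuts [19, 108, 156, 162, 198, 232]
  RvuVI (GATAAG, off=2): starts [38, 62, 69, 75, 120, 127, 169, 201, 249] → cuts [40, 64, 71, 77, 122, 129, 171, 203, 251]
  HnxII (TACTGAC, off=4): starts [0, 27, 51, 86, 99, 111, 145, 175, 186, 207, 214, 236] → cuts [4, 31, 55, 90, 103, 115, 149, 179, 190, 211, 218, 240]

Pooled cuts: [4, 19, 31, 40, 55, 64, 71, 77, 90, 103, 108, 115, 122, 129, 149, 156, 162, 171, 179, 190, 198, 203, 211, 218, 232, 240, 251]

Fragment lengths:
  [0,4): 4 bp
  [4,19): 15 bp
  [19,31): 12 bp
  [31,40): 9 bp
  [40,55): 15 bp
  [55,64): 9 bp
  [64,71): 7 bp
  [71,77): 6 bp
  [77,90): 13 bp
  [90,103): 13 bp
  [103,108): 5 bp
  [108,115): 7 bp
  [115,122): 7 bp
  [122,129): 7 bp
  [129,149): 20 bp
  [149,156): 7 bp
  [156,162): 6 bp
  [162,171): 9 bp
  [171,179): 8 bp
  [179,190): 11 bp
  [190,198): 8 bp
  [198,203): 5 bp
  [203,211): 8 bp
  [211,218): 7 bp
  [218,232): 14 bp
  [232,240): 8 bp
  [240,251): 11 bp
  [251,260): 9 bp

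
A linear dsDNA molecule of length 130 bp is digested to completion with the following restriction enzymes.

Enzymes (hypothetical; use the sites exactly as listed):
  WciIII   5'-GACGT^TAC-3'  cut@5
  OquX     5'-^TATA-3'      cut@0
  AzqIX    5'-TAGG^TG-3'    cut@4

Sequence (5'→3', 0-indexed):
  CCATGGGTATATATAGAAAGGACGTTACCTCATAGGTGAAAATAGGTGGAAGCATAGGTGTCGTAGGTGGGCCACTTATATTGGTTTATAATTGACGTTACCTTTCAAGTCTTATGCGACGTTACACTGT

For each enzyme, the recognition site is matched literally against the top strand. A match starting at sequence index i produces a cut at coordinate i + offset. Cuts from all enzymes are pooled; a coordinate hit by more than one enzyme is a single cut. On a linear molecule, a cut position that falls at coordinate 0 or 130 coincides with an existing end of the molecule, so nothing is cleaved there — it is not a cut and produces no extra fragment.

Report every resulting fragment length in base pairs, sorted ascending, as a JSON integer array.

Site scan:
  WciIII (GACGTTAC, off=5): starts [20, 93, 117] → cuts [25, 98, 122]
  OquX (TATA, off=0): starts [7, 9, 11, 76, 86] → cuts [7, 9, 11, 76, 86]
  AzqIX (TAGGTG, off=4): starts [32, 42, 54, 63] → cuts [36, 46, 58, 67]

Pooled cuts: [7, 9, 11, 25, 36, 46, 58, 67, 76, 86, 98, 122]

Fragment lengths:
  [0,7): 7 bp
  [7,9): 2 bp
  [9,11): 2 bp
  [11,25): 14 bp
  [25,36): 11 bp
  [36,46): 10 bp
  [46,58): 12 bp
  [58,67): 9 bp
  [67,76): 9 bp
  [76,86): 10 bp
  [86,98): 12 bp
  [98,122): 24 bp
  [122,130): 8 bp

[2,2,7,8,9,9,10,10,11,12,12,14,24]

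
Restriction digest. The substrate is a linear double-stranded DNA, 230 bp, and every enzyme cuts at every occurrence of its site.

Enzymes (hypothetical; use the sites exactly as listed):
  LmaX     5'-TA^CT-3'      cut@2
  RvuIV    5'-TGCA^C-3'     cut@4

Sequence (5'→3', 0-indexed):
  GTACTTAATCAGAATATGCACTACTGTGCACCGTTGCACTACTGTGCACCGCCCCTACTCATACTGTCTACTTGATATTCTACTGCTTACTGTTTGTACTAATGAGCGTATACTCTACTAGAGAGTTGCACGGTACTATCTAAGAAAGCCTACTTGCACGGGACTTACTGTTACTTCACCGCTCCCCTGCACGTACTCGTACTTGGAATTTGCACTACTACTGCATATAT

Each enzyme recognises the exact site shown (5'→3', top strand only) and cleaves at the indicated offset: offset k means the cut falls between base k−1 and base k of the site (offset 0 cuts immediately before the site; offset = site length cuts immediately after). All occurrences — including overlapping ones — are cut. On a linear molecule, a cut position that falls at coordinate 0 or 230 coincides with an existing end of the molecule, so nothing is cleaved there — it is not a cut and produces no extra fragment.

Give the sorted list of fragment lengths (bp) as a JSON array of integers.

[3,3,3,3,3,4,5,5,6,6,6,6,7,7,7,7,8,9,9,9,10,12,13,13,14,17,17,18]

Per-enzyme occurrences:
  LmaX (TACT, off=2): starts [1, 21, 39, 55, 61, 68, 80, 87, 96, 110, 115, 133, 150, 165, 171, 193, 199, 215, 218] → cuts [3, 23, 41, 57, 63, 70, 82, 89, 98, 112, 117, 135, 152, 167, 173, 195, 201, 217, 220]
  RvuIV (TGCAC, off=4): starts [16, 26, 34, 44, 126, 154, 187, 210] → cuts [20, 30, 38, 48, 130, 158, 191, 214]

All cut coordinates (distinct, sorted): [3, 20, 23, 30, 38, 41, 48, 57, 63, 70, 82, 89, 98, 112, 117, 130, 135, 152, 158, 167, 173, 191, 195, 201, 214, 217, 220]

Fragment lengths:
  [0,3): 3 bp
  [3,20): 17 bp
  [20,23): 3 bp
  [23,30): 7 bp
  [30,38): 8 bp
  [38,41): 3 bp
  [41,48): 7 bp
  [48,57): 9 bp
  [57,63): 6 bp
  [63,70): 7 bp
  [70,82): 12 bp
  [82,89): 7 bp
  [89,98): 9 bp
  [98,112): 14 bp
  [112,117): 5 bp
  [117,130): 13 bp
  [130,135): 5 bp
  [135,152): 17 bp
  [152,158): 6 bp
  [158,167): 9 bp
  [167,173): 6 bp
  [173,191): 18 bp
  [191,195): 4 bp
  [195,201): 6 bp
  [201,214): 13 bp
  [214,217): 3 bp
  [217,220): 3 bp
  [220,230): 10 bp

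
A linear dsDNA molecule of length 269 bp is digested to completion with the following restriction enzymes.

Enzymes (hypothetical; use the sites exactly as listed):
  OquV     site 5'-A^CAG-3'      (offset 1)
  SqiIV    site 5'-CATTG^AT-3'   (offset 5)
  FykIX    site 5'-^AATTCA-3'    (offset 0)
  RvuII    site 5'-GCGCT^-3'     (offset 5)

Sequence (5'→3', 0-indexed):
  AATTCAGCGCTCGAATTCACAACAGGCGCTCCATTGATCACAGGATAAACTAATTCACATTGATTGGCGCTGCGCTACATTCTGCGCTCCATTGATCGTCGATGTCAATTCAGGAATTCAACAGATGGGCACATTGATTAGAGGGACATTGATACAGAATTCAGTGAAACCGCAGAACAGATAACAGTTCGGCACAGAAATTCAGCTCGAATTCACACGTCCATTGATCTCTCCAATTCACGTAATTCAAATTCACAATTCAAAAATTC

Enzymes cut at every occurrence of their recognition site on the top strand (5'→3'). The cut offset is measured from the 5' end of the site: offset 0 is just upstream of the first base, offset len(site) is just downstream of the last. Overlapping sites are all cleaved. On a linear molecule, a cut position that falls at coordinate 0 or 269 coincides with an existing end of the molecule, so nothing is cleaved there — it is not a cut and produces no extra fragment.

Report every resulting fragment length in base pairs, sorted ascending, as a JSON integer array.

[2,3,3,4,4,5,6,6,6,7,7,7,8,8,8,9,9,9,10,11,11,11,11,12,12,13,15,15,17,20]

Site scan:
  OquV ACAG/1: at [21, 39, 120, 153, 176, 183, 193] ⇒ [22, 40, 121, 154, 177, 184, 194]
  SqiIV CATTGAT/5: at [31, 57, 89, 131, 146, 221] ⇒ [36, 62, 94, 136, 151, 226]
  FykIX AATTCA/0: at [0, 13, 51, 106, 114, 157, 198, 209, 234, 243, 249, 256] ⇒ [13, 51, 106, 114, 157, 198, 209, 234, 243, 249, 256] (position 0 is a terminus of the linear molecule — no cut)
  RvuII GCGCT/5: at [6, 25, 66, 71, 83] ⇒ [11, 30, 71, 76, 88]

All cut coordinates (distinct, sorted): [11, 13, 22, 30, 36, 40, 51, 62, 71, 76, 88, 94, 106, 114, 121, 136, 151, 154, 157, 177, 184, 194, 198, 209, 226, 234, 243, 249, 256]

Fragment lengths:
  [0,11): 11 bp
  [11,13): 2 bp
  [13,22): 9 bp
  [22,30): 8 bp
  [30,36): 6 bp
  [36,40): 4 bp
  [40,51): 11 bp
  [51,62): 11 bp
  [62,71): 9 bp
  [71,76): 5 bp
  [76,88): 12 bp
  [88,94): 6 bp
  [94,106): 12 bp
  [106,114): 8 bp
  [114,121): 7 bp
  [121,136): 15 bp
  [136,151): 15 bp
  [151,154): 3 bp
  [154,157): 3 bp
  [157,177): 20 bp
  [177,184): 7 bp
  [184,194): 10 bp
  [194,198): 4 bp
  [198,209): 11 bp
  [209,226): 17 bp
  [226,234): 8 bp
  [234,243): 9 bp
  [243,249): 6 bp
  [249,256): 7 bp
  [256,269): 13 bp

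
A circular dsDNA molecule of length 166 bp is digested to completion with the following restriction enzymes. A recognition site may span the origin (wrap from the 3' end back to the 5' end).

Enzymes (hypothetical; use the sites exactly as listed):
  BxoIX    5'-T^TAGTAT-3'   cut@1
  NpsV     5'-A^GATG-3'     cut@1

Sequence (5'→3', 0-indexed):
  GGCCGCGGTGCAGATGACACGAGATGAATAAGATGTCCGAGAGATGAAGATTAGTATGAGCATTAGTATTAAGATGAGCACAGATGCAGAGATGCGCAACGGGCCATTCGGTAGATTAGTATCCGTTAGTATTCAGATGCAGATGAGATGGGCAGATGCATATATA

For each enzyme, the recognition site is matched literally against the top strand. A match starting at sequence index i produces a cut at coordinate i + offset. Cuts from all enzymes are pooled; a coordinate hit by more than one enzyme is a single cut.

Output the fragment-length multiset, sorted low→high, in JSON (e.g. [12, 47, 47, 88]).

[5,6,8,8,9,9,9,9,10,10,10,11,12,24,26]

Per-enzyme occurrences:
  BxoIX (TTAGTAT, off=1): starts [50, 62, 115, 125] → cuts [51, 63, 116, 126]
  NpsV (AGATG, off=1): starts [11, 21, 30, 41, 71, 81, 89, 134, 140, 145, 153] → cuts [12, 22, 31, 42, 72, 82, 90, 135, 141, 146, 154]

All cut coordinates (distinct, sorted): [12, 22, 31, 42, 51, 63, 72, 82, 90, 116, 126, 135, 141, 146, 154]

Fragments:
  12→22: 10 bp
  22→31: 9 bp
  31→42: 11 bp
  42→51: 9 bp
  51→63: 12 bp
  63→72: 9 bp
  72→82: 10 bp
  82→90: 8 bp
  90→116: 26 bp
  116→126: 10 bp
  126→135: 9 bp
  135→141: 6 bp
  141→146: 5 bp
  146→154: 8 bp
  154→12 (wrap): 166-154+12 = 24 bp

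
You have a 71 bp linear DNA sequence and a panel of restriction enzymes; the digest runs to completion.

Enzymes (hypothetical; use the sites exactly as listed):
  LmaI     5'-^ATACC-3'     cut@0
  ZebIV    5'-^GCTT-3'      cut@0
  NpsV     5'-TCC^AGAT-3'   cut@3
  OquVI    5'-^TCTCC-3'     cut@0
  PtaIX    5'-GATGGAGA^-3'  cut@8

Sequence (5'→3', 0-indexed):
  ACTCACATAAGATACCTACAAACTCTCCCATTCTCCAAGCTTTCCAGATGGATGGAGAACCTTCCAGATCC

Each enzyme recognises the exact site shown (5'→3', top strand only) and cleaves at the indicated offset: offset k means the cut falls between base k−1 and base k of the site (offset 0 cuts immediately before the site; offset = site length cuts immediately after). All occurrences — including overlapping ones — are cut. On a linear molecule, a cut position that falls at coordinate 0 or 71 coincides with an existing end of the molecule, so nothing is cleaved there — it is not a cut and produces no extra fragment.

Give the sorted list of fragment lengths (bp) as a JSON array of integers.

[6,7,7,7,8,11,12,13]

Scan for sites:
  LmaI (ATACC, off=0): starts [11] → cuts [11]
  ZebIV (GCTT, off=0): starts [38] → cuts [38]
  NpsV (TCCAGAT, off=3): starts [42, 62] → cuts [45, 65]
  OquVI (TCTCC, off=0): starts [23, 31] → cuts [23, 31]
  PtaIX (GATGGAGA, off=8): starts [50] → cuts [58]

Pooled cuts: [11, 23, 31, 38, 45, 58, 65]

Fragments:
  [0,11): 11 bp
  [11,23): 12 bp
  [23,31): 8 bp
  [31,38): 7 bp
  [38,45): 7 bp
  [45,58): 13 bp
  [58,65): 7 bp
  [65,71): 6 bp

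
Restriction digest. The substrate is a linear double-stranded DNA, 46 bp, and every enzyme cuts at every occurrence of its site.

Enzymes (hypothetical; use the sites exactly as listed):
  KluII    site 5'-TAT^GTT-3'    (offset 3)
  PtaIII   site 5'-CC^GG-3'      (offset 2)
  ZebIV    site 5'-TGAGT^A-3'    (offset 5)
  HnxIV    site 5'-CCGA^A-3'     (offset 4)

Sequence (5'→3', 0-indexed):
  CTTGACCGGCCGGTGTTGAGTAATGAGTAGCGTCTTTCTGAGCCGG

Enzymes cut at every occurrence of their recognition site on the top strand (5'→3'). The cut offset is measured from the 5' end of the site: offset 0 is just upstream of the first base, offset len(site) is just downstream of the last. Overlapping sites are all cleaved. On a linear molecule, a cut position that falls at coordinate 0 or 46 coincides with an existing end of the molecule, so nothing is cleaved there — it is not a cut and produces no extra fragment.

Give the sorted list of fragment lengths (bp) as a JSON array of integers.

[2,4,7,7,10,16]

Per-enzyme occurrences:
  KluII (TATGTT, off=3): no sites
  PtaIII (CCGG, off=2): starts [5, 9, 42] → cuts [7, 11, 44]
  ZebIV (TGAGTA, off=5): starts [16, 23] → cuts [21, 28]
  HnxIV (CCGAA, off=4): no sites

Pooled cuts: [7, 11, 21, 28, 44]

Fragment lengths:
  [0,7): 7 bp
  [7,11): 4 bp
  [11,21): 10 bp
  [21,28): 7 bp
  [28,44): 16 bp
  [44,46): 2 bp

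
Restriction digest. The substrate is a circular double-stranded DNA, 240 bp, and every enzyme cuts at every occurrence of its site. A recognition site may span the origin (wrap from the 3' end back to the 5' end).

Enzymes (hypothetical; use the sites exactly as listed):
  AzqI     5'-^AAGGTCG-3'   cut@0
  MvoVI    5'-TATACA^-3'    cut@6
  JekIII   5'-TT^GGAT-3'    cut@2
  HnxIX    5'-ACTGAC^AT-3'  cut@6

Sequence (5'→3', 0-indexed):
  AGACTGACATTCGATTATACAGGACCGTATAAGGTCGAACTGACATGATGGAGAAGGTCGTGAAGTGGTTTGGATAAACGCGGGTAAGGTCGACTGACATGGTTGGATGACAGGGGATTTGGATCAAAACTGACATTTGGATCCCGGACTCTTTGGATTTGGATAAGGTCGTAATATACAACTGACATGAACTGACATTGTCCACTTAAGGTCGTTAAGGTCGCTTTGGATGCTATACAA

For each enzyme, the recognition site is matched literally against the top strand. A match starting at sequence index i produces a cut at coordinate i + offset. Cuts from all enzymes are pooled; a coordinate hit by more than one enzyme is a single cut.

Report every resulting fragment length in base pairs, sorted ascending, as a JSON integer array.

Site scan:
  AzqI AAGGTCG/0: at [30, 53, 85, 164, 207, 216] ⇒ [30, 53, 85, 164, 207, 216]
  MvoVI TATACA/6: at [15, 174, 233] ⇒ [21, 180, 239]
  JekIII TTGGAT/2: at [69, 102, 118, 136, 152, 158, 225] ⇒ [71, 104, 120, 138, 154, 160, 227]
  HnxIX ACTGACAT/6: at [2, 38, 92, 128, 180, 190] ⇒ [8, 44, 98, 134, 186, 196]

Pooled cuts: [8, 21, 30, 44, 53, 71, 85, 98, 104, 120, 134, 138, 154, 160, 164, 180, 186, 196, 207, 216, 227, 239]

Fragment lengths:
  8→21: 13 bp
  21→30: 9 bp
  30→44: 14 bp
  44→53: 9 bp
  53→71: 18 bp
  71→85: 14 bp
  85→98: 13 bp
  98→104: 6 bp
  104→120: 16 bp
  120→134: 14 bp
  134→138: 4 bp
  138→154: 16 bp
  154→160: 6 bp
  160→164: 4 bp
  164→180: 16 bp
  180→186: 6 bp
  186→196: 10 bp
  196→207: 11 bp
  207→216: 9 bp
  216→227: 11 bp
  227→239: 12 bp
  239→8 (wrap): 240-239+8 = 9 bp

[4,4,6,6,6,9,9,9,9,10,11,11,12,13,13,14,14,14,16,16,16,18]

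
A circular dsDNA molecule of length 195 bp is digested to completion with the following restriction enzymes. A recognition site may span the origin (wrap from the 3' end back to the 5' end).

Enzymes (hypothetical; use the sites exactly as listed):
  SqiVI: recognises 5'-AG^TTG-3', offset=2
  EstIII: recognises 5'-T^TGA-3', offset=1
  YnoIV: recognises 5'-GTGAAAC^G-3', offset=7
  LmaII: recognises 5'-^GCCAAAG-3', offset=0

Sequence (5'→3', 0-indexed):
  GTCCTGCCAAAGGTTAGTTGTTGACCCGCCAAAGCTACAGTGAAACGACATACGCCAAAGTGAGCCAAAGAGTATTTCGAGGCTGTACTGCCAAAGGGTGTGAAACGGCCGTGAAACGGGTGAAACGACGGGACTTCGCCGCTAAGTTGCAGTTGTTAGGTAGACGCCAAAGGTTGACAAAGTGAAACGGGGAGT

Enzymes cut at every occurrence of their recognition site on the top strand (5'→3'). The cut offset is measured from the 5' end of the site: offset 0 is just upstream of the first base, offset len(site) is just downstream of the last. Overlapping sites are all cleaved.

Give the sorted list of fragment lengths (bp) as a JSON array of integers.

[4,6,6,7,9,9,10,11,12,12,13,14,17,19,20,26]

Site scan:
  SqiVI (AGTTG, off=2): starts [15, 144, 150] → cuts [17, 146, 152]
  EstIII (TTGA, off=1): starts [20, 173] → cuts [21, 174]
  YnoIV (GTGAAACG, off=7): starts [39, 99, 110, 119, 181] → cuts [46, 106, 117, 126, 188]
  LmaII (GCCAAAG, off=0): starts [5, 27, 53, 63, 89, 165] → cuts [5, 27, 53, 63, 89, 165]

Pooled cuts: [5, 17, 21, 27, 46, 53, 63, 89, 106, 117, 126, 146, 152, 165, 174, 188]

Fragments:
  5→17: 12 bp
  17→21: 4 bp
  21→27: 6 bp
  27→46: 19 bp
  46→53: 7 bp
  53→63: 10 bp
  63→89: 26 bp
  89→106: 17 bp
  106→117: 11 bp
  117→126: 9 bp
  126→146: 20 bp
  146→152: 6 bp
  152→165: 13 bp
  165→174: 9 bp
  174→188: 14 bp
  188→5 (wrap): 195-188+5 = 12 bp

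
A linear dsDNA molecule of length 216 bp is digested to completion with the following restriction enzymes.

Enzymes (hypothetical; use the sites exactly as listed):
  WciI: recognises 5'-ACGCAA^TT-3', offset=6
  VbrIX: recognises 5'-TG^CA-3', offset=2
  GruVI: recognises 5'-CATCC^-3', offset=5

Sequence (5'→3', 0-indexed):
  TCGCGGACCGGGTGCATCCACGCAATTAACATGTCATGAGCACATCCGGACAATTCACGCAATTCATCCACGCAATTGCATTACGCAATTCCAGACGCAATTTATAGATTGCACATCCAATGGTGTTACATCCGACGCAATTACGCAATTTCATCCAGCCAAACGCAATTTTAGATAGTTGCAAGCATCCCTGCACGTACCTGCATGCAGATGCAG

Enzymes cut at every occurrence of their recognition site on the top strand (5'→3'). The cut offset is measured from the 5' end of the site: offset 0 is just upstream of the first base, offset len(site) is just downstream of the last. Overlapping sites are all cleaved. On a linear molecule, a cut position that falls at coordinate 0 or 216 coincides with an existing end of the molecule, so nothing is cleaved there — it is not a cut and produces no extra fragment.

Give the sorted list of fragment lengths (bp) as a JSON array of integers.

Scan for sites:
  WciI ACGCAATT/6: at [19, 56, 69, 82, 94, 134, 142, 162] ⇒ [25, 62, 75, 88, 100, 140, 148, 168]
  VbrIX TGCA/2: at [12, 76, 109, 179, 191, 201, 205, 211] ⇒ [14, 78, 111, 181, 193, 203, 207, 213]
  GruVI CATCC/5: at [14, 42, 64, 113, 128, 151, 185] ⇒ [19, 47, 69, 118, 133, 156, 190]

All cut coordinates (distinct, sorted): [14, 19, 25, 47, 62, 69, 75, 78, 88, 100, 111, 118, 133, 140, 148, 156, 168, 181, 190, 193, 203, 207, 213]

Fragments:
  [0,14): 14 bp
  [14,19): 5 bp
  [19,25): 6 bp
  [25,47): 22 bp
  [47,62): 15 bp
  [62,69): 7 bp
  [69,75): 6 bp
  [75,78): 3 bp
  [78,88): 10 bp
  [88,100): 12 bp
  [100,111): 11 bp
  [111,118): 7 bp
  [118,133): 15 bp
  [133,140): 7 bp
  [140,148): 8 bp
  [148,156): 8 bp
  [156,168): 12 bp
  [168,181): 13 bp
  [181,190): 9 bp
  [190,193): 3 bp
  [193,203): 10 bp
  [203,207): 4 bp
  [207,213): 6 bp
  [213,216): 3 bp

[3,3,3,4,5,6,6,6,7,7,7,8,8,9,10,10,11,12,12,13,14,15,15,22]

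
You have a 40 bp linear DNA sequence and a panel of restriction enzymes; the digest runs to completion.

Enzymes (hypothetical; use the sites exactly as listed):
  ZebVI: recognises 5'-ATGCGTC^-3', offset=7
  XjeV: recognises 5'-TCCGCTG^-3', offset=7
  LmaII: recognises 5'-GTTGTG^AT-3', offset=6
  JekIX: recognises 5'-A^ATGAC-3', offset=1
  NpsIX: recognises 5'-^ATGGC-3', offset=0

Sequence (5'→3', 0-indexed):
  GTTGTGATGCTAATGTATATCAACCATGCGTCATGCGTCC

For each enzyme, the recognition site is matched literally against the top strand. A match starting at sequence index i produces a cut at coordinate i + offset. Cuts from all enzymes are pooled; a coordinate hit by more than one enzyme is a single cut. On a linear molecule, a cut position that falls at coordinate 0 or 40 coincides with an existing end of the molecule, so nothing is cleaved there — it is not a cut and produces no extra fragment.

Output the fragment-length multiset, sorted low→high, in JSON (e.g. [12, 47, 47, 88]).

Scan for sites:
  ZebVI (ATGCGTC, off=7): starts [25, 32] → cuts [32, 39]
  XjeV (TCCGCTG, off=7): no sites
  LmaII (GTTGTGAT, off=6): starts [0] → cuts [6]
  JekIX (AATGAC, off=1): no sites
  NpsIX (ATGGC, off=0): no sites

Pooled cuts: [6, 32, 39]

Fragment lengths:
  [0,6): 6 bp
  [6,32): 26 bp
  [32,39): 7 bp
  [39,40): 1 bp

[1,6,7,26]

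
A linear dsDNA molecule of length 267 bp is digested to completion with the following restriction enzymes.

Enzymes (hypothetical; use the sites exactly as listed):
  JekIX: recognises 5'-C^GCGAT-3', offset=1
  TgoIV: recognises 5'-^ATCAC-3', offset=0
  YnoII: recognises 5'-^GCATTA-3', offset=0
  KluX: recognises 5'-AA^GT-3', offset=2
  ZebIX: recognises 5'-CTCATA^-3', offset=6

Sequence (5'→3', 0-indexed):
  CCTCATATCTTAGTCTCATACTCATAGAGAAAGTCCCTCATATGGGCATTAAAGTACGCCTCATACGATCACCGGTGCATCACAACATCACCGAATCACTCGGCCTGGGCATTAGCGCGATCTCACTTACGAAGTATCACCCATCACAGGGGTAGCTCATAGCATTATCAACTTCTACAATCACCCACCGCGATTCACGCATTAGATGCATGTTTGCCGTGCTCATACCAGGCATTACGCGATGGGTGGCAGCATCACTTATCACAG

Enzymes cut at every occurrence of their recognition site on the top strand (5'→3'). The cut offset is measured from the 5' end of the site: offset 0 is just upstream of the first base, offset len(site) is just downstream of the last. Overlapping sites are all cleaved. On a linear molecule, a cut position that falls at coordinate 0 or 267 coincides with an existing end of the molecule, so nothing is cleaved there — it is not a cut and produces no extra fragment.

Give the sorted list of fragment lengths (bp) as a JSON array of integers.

[2,2,3,4,6,6,7,7,7,7,7,8,8,8,8,9,10,10,11,12,13,14,15,17,18,19,29]

Site scan:
  JekIX (CGCGAT, off=1): starts [115, 188, 237] → cuts [116, 189, 238]
  TgoIV (ATCAC, off=0): starts [67, 78, 86, 94, 135, 142, 179, 253, 260] → cuts [67, 78, 86, 94, 135, 142, 179, 253, 260]
  YnoII (GCATTA, off=0): starts [45, 108, 161, 198, 231] → cuts [45, 108, 161, 198, 231]
  KluX (AAGT, off=2): starts [30, 51, 131] → cuts [32, 53, 133]
  ZebIX (CTCATA, off=6): starts [1, 14, 20, 36, 59, 155, 221] → cuts [7, 20, 26, 42, 65, 161, 227]

All cut coordinates (distinct, sorted): [7, 20, 26, 32, 42, 45, 53, 65, 67, 78, 86, 94, 108, 116, 133, 135, 142, 161, 179, 189, 198, 227, 231, 238, 253, 260]

Fragment lengths:
  [0,7): 7 bp
  [7,20): 13 bp
  [20,26): 6 bp
  [26,32): 6 bp
  [32,42): 10 bp
  [42,45): 3 bp
  [45,53): 8 bp
  [53,65): 12 bp
  [65,67): 2 bp
  [67,78): 11 bp
  [78,86): 8 bp
  [86,94): 8 bp
  [94,108): 14 bp
  [108,116): 8 bp
  [116,133): 17 bp
  [133,135): 2 bp
  [135,142): 7 bp
  [142,161): 19 bp
  [161,179): 18 bp
  [179,189): 10 bp
  [189,198): 9 bp
  [198,227): 29 bp
  [227,231): 4 bp
  [231,238): 7 bp
  [238,253): 15 bp
  [253,260): 7 bp
  [260,267): 7 bp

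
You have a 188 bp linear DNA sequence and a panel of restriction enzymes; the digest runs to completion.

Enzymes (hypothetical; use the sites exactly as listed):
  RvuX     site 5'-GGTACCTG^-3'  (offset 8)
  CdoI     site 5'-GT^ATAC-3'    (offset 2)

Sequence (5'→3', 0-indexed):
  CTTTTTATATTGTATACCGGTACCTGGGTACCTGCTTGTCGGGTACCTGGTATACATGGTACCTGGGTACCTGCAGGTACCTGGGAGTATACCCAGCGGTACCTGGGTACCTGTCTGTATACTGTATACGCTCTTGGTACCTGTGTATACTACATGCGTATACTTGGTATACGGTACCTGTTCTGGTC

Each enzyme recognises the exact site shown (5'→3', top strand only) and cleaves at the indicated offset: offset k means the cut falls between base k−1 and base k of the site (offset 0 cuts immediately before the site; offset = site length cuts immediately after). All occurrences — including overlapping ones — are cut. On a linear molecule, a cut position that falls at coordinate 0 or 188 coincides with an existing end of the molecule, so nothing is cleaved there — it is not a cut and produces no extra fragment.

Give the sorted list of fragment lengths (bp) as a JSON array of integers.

[2,3,5,5,7,8,8,8,8,9,10,12,13,13,13,14,15,17,18]

Per-enzyme occurrences:
  RvuX (GGTACCTG, off=8): starts [18, 26, 41, 57, 65, 75, 97, 105, 135, 172] → cuts [26, 34, 49, 65, 73, 83, 105, 113, 143, 180]
  CdoI (GTATAC, off=2): starts [11, 49, 86, 116, 123, 144, 157, 166] → cuts [13, 51, 88, 118, 125, 146, 159, 168]

All cut coordinates (distinct, sorted): [13, 26, 34, 49, 51, 65, 73, 83, 88, 105, 113, 118, 125, 143, 146, 159, 168, 180]

Fragment lengths:
  [0,13): 13 bp
  [13,26): 13 bp
  [26,34): 8 bp
  [34,49): 15 bp
  [49,51): 2 bp
  [51,65): 14 bp
  [65,73): 8 bp
  [73,83): 10 bp
  [83,88): 5 bp
  [88,105): 17 bp
  [105,113): 8 bp
  [113,118): 5 bp
  [118,125): 7 bp
  [125,143): 18 bp
  [143,146): 3 bp
  [146,159): 13 bp
  [159,168): 9 bp
  [168,180): 12 bp
  [180,188): 8 bp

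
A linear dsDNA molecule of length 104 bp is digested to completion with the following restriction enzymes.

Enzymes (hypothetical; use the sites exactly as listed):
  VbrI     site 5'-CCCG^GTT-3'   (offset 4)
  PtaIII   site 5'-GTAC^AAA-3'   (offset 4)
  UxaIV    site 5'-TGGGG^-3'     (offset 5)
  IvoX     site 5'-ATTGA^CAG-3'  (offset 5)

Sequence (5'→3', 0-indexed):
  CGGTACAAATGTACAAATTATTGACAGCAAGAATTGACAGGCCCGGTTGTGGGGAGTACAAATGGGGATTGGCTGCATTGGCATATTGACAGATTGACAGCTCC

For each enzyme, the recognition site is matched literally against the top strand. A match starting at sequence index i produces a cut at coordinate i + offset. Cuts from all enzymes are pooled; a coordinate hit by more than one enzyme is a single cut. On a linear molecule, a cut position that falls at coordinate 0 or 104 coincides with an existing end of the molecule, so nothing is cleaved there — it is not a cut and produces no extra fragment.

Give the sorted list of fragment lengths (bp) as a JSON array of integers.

[5,6,7,8,8,8,8,9,10,13,22]

Scan for sites:
  VbrI (CCCGGTT, off=4): starts [41] → cuts [45]
  PtaIII (GTACAAA, off=4): starts [2, 10, 55] → cuts [6, 14, 59]
  UxaIV (TGGGG, off=5): starts [49, 62] → cuts [54, 67]
  IvoX (ATTGACAG, off=5): starts [19, 32, 84, 92] → cuts [24, 37, 89, 97]

All cut coordinates (distinct, sorted): [6, 14, 24, 37, 45, 54, 59, 67, 89, 97]

Fragments:
  [0,6): 6 bp
  [6,14): 8 bp
  [14,24): 10 bp
  [24,37): 13 bp
  [37,45): 8 bp
  [45,54): 9 bp
  [54,59): 5 bp
  [59,67): 8 bp
  [67,89): 22 bp
  [89,97): 8 bp
  [97,104): 7 bp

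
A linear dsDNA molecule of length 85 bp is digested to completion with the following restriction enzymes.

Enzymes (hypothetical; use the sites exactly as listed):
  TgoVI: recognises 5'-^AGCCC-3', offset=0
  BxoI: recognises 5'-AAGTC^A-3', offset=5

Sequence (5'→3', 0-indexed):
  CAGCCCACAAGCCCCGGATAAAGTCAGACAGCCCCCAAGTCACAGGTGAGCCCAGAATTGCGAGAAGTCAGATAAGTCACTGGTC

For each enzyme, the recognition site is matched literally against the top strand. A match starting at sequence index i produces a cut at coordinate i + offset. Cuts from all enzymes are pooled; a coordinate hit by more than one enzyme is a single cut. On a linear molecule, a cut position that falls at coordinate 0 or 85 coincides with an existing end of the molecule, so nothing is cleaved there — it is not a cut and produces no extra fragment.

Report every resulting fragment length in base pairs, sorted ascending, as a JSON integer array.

Per-enzyme occurrences:
  TgoVI (AGCCC, off=0): starts [1, 9, 29, 48] → cuts [1, 9, 29, 48]
  BxoI (AAGTCA, off=5): starts [20, 36, 64, 73] → cuts [25, 41, 69, 78]

All cut coordinates (distinct, sorted): [1, 9, 25, 29, 41, 48, 69, 78]

Fragments:
  [0,1): 1 bp
  [1,9): 8 bp
  [9,25): 16 bp
  [25,29): 4 bp
  [29,41): 12 bp
  [41,48): 7 bp
  [48,69): 21 bp
  [69,78): 9 bp
  [78,85): 7 bp

[1,4,7,7,8,9,12,16,21]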